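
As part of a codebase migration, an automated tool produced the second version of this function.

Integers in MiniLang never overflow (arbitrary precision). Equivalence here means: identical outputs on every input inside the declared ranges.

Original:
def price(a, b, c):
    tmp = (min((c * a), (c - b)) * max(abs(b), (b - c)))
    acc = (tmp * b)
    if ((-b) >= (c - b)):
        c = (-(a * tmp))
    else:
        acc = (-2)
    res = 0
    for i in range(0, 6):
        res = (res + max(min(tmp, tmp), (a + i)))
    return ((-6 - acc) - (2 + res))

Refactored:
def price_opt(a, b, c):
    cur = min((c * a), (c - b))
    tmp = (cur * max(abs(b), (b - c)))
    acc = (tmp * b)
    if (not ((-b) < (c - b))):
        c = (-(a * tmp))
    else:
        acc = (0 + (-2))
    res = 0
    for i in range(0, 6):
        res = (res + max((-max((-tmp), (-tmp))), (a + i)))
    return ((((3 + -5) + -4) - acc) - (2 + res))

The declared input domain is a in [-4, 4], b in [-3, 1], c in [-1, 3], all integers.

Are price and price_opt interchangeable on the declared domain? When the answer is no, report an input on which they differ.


Behavior is preserved: although local variable names differ; boolean connective usage differs; arithmetic usage differs; statement counts differ; comparison usage differs; min/max/abs usage differs; constant usage differs, the outputs never diverge.
One worked example (a=-1, b=-3, c=-1) — price: tmp=3, then acc=-9, then ((-b) >= (c - b)) is true, then c=3, then res=0, then (i=0), then res=3, then (i=1), then res=6, then (i=2), then res=9, then (i=3), then res=12, then (i=4), then res=15, then (i=5), then res=19, then returns -18; price_opt: cur=1, then tmp=3, then acc=-9, then (not ((-b) < (c - b))) is true, then c=3, then res=0, then (i=0), then res=3, then (i=1), then res=6, then (i=2), then res=9, then (i=3), then res=12, then (i=4), then res=15, then (i=5), then res=19, then returns -18; agreement on -18.
Sweeping the whole domain (225 inputs) finds no disagreement.
verdict: equivalent


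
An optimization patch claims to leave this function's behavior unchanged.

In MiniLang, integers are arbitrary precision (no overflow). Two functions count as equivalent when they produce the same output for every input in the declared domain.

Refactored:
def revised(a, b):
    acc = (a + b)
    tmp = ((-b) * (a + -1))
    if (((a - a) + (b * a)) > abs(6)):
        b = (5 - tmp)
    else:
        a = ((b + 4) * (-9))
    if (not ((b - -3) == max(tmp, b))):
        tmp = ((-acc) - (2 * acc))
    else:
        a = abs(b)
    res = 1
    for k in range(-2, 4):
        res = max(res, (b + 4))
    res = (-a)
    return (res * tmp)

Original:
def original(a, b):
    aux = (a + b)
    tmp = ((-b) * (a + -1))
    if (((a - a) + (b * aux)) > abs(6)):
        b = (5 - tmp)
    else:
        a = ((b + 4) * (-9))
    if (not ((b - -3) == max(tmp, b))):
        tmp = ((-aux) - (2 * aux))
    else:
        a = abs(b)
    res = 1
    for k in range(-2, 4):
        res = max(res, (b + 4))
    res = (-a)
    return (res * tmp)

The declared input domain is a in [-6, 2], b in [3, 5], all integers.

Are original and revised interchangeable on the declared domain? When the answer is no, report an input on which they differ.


Not equivalent: a=-3, b=5 separates them (-18 vs -486).
original: aux=2, then tmp=20, then (((a - a) + (b * aux)) > abs(6)) is true, then b=-15, then (not ((b - -3) == max(tmp, b))) is true, then tmp=-6, then res=1, then (k=-2), then res=1, then (k=-1), then res=1, then (k=0), then res=1, then (k=1), then res=1, then (k=2), then res=1, then (k=3), then res=1, then res=3, then returns -18
revised: acc=2, then tmp=20, then (((a - a) + (b * a)) > abs(6)) is false, then a=-81, then (not ((b - -3) == max(tmp, b))) is true, then tmp=-6, then res=1, then (k=-2), then res=9, then (k=-1), then res=9, then (k=0), then res=9, then (k=1), then res=9, then (k=2), then res=9, then (k=3), then res=9, then res=81, then returns -486
verdict: not equivalent; witness: a=-3, b=5


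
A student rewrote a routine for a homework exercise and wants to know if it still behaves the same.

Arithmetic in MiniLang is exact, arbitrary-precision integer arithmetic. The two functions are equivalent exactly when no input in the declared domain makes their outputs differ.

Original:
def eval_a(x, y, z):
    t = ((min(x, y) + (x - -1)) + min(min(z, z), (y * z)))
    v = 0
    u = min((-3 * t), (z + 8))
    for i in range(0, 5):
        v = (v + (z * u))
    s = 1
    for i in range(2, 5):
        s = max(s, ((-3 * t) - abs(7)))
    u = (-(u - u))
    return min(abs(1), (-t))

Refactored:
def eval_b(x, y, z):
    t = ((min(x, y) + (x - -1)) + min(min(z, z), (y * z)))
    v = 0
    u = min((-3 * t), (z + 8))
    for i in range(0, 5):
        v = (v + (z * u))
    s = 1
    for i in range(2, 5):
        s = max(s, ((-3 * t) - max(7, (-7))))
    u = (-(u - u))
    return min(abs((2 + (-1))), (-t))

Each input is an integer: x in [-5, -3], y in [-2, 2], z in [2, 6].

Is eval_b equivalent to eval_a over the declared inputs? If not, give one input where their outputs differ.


The two versions differ — the changes include min/max/abs usage differs; also arithmetic usage differs; also constant usage differs.
As a probe, take x=-5, y=1, z=4: eval_a runs t := -5 | v := 0 | u := 12 | iter i=0: | v := 48 | iter i=1: | v := 96 | iter i=2: | v := 144 | iter i=3: | v := 192 | iter i=4: | v := 240 | s := 1 | iter i=2: | s := 8 | iter i=3: | s := 8 | iter i=4: | s := 8 | u := 0 | result 1; eval_b runs t := -5 | v := 0 | u := 12 | iter i=0: | v := 48 | iter i=1: | v := 96 | iter i=2: | v := 144 | iter i=3: | v := 192 | iter i=4: | v := 240 | s := 1 | iter i=2: | s := 8 | iter i=3: | s := 8 | iter i=4: | s := 8 | u := 0 | result 1; both end at 1.
Across all 75 domain points the two functions coincide.
verdict: equivalent


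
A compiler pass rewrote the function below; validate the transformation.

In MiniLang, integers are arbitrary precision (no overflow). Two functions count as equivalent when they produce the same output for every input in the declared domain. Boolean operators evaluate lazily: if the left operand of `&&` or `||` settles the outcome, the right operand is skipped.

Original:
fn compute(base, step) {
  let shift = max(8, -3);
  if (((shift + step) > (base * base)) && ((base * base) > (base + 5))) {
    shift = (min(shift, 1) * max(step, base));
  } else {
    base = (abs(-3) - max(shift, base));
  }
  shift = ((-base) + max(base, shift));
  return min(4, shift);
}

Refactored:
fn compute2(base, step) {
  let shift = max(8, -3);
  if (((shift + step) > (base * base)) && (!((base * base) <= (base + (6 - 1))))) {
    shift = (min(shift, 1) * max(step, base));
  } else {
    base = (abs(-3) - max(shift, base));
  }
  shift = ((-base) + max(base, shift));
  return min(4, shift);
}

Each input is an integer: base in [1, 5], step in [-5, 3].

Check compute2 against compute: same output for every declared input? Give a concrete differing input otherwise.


The two versions differ — the changes include constant usage differs, and comparison usage differs, and arithmetic usage differs, and boolean connective usage differs.
Tracing base=4, step=1: compute: shift = 8; (((shift + step) > (base * base)) && ((base * base) > (base + 5))) -> false; base = -5; shift = 13; return 4 | compute2: shift = 8; (((shift + step) > (base * base)) && (!((base * base) <= (base + (6 - 1))))) -> false; base = -5; shift = 13; return 4 — matching result 4.
Checked all 45 inputs in the declared domain: the outputs agree on every one.
verdict: equivalent


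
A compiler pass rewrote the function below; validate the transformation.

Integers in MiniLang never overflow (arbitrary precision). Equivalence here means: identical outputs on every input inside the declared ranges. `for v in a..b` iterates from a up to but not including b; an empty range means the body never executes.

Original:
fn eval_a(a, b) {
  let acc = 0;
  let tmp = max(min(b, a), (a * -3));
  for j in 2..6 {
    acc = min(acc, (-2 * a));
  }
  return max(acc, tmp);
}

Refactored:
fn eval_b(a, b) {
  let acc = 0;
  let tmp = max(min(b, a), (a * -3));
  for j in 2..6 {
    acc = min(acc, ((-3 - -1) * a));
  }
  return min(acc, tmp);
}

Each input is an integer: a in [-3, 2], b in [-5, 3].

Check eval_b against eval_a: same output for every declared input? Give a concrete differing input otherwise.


Not equivalent: a=-3, b=-5 separates them (9 vs 0).
eval_a: acc := 0 | tmp := 9 | iter j=2: | acc := 0 | iter j=3: | acc := 0 | iter j=4: | acc := 0 | iter j=5: | acc := 0 | result 9
eval_b: acc := 0 | tmp := 9 | iter j=2: | acc := 0 | iter j=3: | acc := 0 | iter j=4: | acc := 0 | iter j=5: | acc := 0 | result 0
verdict: not equivalent; witness: a=-3, b=-5


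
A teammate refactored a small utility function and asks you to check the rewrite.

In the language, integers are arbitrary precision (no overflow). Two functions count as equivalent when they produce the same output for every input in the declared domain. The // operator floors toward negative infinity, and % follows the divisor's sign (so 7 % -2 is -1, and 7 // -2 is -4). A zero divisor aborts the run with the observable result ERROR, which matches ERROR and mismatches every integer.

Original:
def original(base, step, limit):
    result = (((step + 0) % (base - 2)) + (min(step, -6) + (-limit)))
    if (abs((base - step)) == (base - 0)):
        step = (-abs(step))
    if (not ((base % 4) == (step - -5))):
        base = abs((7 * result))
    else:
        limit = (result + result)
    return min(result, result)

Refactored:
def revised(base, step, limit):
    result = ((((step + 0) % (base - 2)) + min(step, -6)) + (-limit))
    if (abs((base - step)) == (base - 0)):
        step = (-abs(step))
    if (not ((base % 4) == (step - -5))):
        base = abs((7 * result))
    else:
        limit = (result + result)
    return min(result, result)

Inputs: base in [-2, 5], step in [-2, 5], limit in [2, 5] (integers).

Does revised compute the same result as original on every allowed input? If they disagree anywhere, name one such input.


Reading the diff, among the changes: same computation, different form.
One worked example (base=1, step=2, limit=3) — original: result=-9, then (abs((base - step)) == (base - 0)) is true, then step=-2, then (not ((base % 4) == (step - -5))) is true, then base=63, then returns -9; revised: result=-9, then (abs((base - step)) == (base - 0)) is true, then step=-2, then (not ((base % 4) == (step - -5))) is true, then base=63, then returns -9; agreement on -9.
Across all 256 domain points the two functions coincide.
verdict: equivalent


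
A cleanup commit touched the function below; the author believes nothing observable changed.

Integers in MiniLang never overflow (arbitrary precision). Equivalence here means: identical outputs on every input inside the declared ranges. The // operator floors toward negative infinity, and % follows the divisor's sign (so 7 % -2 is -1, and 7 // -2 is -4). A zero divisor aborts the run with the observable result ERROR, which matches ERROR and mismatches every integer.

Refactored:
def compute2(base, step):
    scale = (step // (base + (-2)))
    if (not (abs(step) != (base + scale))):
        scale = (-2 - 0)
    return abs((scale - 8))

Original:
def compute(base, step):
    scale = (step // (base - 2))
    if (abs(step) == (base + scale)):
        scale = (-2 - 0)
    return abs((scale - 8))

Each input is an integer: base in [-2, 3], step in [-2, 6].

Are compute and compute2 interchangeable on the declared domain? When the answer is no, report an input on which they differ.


Differences: comparison usage differs, plus boolean connective usage differs, plus arithmetic usage differs — yet all 54 inputs agree.
verdict: equivalent


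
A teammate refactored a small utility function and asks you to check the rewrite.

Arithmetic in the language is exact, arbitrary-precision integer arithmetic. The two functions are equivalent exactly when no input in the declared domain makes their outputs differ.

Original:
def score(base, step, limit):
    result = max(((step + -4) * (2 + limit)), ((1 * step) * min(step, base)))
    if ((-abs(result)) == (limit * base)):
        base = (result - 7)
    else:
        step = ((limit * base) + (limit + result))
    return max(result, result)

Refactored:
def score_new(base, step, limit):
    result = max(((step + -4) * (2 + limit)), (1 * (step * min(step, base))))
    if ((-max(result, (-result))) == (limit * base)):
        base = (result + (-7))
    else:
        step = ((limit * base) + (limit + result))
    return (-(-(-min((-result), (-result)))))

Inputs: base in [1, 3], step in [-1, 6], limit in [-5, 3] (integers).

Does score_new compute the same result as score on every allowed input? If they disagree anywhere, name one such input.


Reading the diff, among the changes: min/max/abs usage differs; arithmetic usage differs.
As a probe, take base=3, step=3, limit=-1: score runs result = 9; ((-abs(result)) == (limit * base)) -> false; step = 5; return 9; score_new runs result = 9; ((-max(result, (-result))) == (limit * base)) -> false; step = 5; return 9; both end at 9.
Every one of the 216 inputs gives matching results.
verdict: equivalent


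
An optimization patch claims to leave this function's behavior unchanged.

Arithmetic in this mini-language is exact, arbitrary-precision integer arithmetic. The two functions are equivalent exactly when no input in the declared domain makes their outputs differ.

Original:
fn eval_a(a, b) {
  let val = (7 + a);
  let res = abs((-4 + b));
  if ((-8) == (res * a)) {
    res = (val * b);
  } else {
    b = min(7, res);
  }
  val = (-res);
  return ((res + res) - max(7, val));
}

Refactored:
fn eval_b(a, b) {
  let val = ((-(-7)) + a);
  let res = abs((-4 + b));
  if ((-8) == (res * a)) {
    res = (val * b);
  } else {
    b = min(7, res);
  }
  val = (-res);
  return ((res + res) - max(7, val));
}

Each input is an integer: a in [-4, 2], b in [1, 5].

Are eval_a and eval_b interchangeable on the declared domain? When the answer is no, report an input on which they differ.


Changes here: same computation, different form; the full 35-point sweep finds no disagreement.
verdict: equivalent


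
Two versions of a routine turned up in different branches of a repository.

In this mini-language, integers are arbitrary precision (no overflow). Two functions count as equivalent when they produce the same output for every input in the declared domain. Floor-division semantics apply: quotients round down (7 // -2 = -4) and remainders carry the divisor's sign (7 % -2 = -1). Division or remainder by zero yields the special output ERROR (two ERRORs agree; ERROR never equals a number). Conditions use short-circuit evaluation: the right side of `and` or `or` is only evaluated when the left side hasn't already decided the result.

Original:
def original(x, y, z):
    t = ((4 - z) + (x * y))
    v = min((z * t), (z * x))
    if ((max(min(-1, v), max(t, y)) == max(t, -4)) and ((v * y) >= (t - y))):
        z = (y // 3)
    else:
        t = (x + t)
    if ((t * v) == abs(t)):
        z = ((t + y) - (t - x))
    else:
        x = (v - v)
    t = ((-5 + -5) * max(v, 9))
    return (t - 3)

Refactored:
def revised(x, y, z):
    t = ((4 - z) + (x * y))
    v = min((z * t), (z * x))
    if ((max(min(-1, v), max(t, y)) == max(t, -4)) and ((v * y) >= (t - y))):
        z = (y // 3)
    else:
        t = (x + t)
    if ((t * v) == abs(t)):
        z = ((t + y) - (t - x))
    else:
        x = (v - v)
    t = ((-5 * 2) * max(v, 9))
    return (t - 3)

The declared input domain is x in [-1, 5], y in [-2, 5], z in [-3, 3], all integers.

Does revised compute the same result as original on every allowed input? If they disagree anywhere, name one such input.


The two are interchangeable: constant usage differs; arithmetic usage differs, and every declared input agrees.
As a probe, take x=4, y=1, z=-1: original runs t = 9; v = -9; ((max(min(-1, v), max(t, y)) == max(t, -4)) and ((v * y) >= (t - y))) -> false; t = 13; ((t * v) == abs(t)) -> false; x = 0; t = -90; return -93; revised runs t = 9; v = -9; ((max(min(-1, v), max(t, y)) == max(t, -4)) and ((v * y) >= (t - y))) -> false; t = 13; ((t * v) == abs(t)) -> false; x = 0; t = -90; return -93; both end at -93.
Every one of the 392 inputs gives matching results.
verdict: equivalent


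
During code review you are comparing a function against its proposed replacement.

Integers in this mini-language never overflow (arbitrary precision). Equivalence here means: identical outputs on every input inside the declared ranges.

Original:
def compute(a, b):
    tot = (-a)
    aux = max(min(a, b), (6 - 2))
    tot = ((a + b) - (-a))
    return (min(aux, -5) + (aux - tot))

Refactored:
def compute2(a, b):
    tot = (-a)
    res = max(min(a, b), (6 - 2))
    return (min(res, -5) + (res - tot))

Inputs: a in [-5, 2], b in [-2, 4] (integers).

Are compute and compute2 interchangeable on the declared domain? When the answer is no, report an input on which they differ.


Input a=-5, b=-2: 11 from compute versus -6 from compute2.
verdict: not equivalent; witness: a=-5, b=-2


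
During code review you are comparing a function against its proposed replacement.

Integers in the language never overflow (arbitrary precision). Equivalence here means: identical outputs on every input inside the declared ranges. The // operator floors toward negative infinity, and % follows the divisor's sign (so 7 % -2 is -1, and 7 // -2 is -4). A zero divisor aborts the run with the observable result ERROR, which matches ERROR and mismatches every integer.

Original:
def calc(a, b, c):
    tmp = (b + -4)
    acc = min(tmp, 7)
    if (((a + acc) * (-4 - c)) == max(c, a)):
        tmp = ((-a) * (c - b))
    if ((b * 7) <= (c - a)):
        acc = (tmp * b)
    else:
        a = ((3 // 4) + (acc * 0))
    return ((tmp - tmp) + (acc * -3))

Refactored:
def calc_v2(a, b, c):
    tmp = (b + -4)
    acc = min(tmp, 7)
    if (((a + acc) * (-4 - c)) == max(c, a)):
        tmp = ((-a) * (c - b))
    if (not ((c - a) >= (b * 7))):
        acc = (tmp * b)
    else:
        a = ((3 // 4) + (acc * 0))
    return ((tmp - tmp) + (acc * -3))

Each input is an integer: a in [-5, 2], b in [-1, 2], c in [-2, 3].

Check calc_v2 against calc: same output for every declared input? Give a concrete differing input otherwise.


Consider the input a=-5, b=-1, c=-2.
calc: tmp becomes -5; next acc becomes -5; next (((a + acc) * (-4 - c)) == max(c, a)) evaluates to false; next ((b * 7) <= (c - a)) evaluates to true; next acc becomes 5; next final value -15
calc_v2: tmp becomes -5; next acc becomes -5; next (((a + acc) * (-4 - c)) == max(c, a)) evaluates to false; next (not ((c - a) >= (b * 7))) evaluates to false; next a becomes 0; next final value 15
-15 and 15 differ, so these are not the same function on this domain.
verdict: not equivalent; witness: a=-5, b=-1, c=-2


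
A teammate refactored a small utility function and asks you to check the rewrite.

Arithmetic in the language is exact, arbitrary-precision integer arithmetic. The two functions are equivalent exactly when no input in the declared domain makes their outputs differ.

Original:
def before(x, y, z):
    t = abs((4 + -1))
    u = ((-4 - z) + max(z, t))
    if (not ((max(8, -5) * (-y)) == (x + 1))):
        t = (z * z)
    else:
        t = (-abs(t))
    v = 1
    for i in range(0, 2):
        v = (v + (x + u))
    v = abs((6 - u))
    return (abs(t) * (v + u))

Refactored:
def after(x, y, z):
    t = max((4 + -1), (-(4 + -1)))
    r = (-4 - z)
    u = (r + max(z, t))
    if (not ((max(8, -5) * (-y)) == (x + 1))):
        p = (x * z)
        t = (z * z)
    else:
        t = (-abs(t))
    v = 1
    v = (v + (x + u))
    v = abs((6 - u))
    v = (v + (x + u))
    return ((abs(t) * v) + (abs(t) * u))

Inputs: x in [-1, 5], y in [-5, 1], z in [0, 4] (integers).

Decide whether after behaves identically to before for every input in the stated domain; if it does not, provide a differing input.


Evaluate both at x=-1, y=-5, z=1.
before: t becomes 3; next u becomes -2; next (not ((max(8, -5) * (-y)) == (x + 1))) evaluates to true; next t becomes 1; next v becomes 1; next at i=0:; next v becomes -2; next at i=1:; next v becomes -5; next v becomes 8; next final value 6
after: t becomes 3; next r becomes -5; next u becomes -2; next (not ((max(8, -5) * (-y)) == (x + 1))) evaluates to true; next p becomes -1; next t becomes 1; next v becomes 1; next v becomes -2; next v becomes 8; next v becomes 5; next final value 3
6 vs 3 — the two versions disagree here.
verdict: not equivalent; witness: x=-1, y=-5, z=1


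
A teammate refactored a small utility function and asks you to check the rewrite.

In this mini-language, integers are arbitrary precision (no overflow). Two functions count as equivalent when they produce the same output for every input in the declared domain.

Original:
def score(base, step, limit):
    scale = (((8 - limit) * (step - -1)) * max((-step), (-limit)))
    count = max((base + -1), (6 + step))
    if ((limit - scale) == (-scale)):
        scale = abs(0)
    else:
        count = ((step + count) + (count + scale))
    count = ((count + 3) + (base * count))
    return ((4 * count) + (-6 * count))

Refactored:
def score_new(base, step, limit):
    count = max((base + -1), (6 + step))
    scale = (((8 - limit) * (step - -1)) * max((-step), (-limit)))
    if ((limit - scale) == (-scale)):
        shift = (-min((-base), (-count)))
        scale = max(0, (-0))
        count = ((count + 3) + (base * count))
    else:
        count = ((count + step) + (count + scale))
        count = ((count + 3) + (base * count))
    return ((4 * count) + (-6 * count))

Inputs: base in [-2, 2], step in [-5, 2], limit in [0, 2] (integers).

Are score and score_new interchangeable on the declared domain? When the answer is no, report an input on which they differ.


The two versions differ — the changes include arithmetic usage differs; and local variable names differ; and constant usage differs; and statement counts differ; and min/max/abs usage differs.
Spot check at base=1, step=-4, limit=2 — score: scale := -72 | count := 2 | ((limit - scale) == (-scale)): false | count := -72 | count := -141 | result 282. score_new: count := 2 | scale := -72 | ((limit - scale) == (-scale)): false | count := -72 | count := -141 | result 282. Both give 282.
Checked all 120 inputs in the declared domain: the outputs agree on every one.
verdict: equivalent


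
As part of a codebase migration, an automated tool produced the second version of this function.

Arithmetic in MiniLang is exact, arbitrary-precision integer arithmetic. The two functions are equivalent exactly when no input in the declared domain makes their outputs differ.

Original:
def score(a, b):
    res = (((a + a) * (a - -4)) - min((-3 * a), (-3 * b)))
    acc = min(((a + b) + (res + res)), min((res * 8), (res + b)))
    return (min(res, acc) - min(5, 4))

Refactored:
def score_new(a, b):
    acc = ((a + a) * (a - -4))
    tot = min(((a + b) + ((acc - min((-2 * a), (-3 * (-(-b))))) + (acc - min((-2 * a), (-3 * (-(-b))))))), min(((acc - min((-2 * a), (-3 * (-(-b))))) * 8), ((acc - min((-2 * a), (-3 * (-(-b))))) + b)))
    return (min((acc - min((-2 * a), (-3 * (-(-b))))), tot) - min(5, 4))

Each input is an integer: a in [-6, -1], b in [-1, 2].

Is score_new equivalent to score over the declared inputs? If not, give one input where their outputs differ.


These are not equivalent — on a=-1, b=-1 the outputs split (-76 vs -68).
score: res becomes -9; next acc becomes -72; next final value -76
score_new: acc becomes -6; next tot becomes -64; next final value -68
verdict: not equivalent; witness: a=-1, b=-1


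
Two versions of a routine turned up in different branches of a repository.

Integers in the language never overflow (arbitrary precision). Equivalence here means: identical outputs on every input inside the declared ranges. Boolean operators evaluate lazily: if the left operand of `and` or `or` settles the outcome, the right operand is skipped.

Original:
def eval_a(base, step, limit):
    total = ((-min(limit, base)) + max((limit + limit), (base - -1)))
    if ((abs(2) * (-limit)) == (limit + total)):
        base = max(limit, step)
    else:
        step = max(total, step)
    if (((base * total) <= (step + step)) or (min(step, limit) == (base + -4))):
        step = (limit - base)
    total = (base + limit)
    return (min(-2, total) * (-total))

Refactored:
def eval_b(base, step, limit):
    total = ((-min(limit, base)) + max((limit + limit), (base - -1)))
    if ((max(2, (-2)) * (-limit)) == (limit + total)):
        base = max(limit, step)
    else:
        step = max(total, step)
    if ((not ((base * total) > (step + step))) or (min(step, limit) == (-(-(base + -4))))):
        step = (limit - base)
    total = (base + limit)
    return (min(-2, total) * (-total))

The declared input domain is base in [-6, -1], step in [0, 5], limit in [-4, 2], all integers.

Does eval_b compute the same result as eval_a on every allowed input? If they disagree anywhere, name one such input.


Equivalent — the differences include boolean connective usage differs, constant usage differs, comparison usage differs, min/max/abs usage differs, yet no declared input distinguishes the two.
Spot check at base=-4, step=1, limit=2 — eval_a: total = 8; ((abs(2) * (-limit)) == (limit + total)) -> false; step = 8; (((base * total) <= (step + step)) or (min(step, limit) == (base + -4))) -> true; step = 6; total = -2; return -4. eval_b: total = 8; ((max(2, (-2)) * (-limit)) == (limit + total)) -> false; step = 8; ((not ((base * total) > (step + step))) or (min(step, limit) == (-(-(base + -4))))) -> true; step = 6; total = -2; return -4. Both give -4.
Checked all 252 inputs in the declared domain: the outputs agree on every one.
verdict: equivalent


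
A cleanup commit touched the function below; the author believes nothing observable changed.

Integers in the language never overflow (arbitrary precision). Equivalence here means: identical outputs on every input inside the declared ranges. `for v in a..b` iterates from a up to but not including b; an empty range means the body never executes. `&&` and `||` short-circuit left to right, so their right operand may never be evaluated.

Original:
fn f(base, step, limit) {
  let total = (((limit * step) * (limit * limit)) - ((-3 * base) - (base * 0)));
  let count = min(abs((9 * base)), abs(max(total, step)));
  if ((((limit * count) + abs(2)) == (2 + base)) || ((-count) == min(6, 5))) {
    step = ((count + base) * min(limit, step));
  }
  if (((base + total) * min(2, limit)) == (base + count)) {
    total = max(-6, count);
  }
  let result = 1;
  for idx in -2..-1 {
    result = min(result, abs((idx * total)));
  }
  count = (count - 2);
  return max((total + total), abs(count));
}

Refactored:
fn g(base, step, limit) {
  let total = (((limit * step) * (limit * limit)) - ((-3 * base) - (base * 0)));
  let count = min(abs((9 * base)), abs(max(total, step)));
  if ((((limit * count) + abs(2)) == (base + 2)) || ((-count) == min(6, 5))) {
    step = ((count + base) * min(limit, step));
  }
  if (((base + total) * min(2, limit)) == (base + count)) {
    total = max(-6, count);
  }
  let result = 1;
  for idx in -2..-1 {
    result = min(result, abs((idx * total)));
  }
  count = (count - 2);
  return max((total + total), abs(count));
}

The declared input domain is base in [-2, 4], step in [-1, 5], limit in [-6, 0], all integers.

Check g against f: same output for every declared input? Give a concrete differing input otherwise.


This is a faithful refactor — same computation, different form, but the computed results match everywhere.
Tracing base=3, step=3, limit=-5: f: total := -366 | count := 3 | ((((limit * count) + abs(2)) == (2 + base)) || ((-count) == min(6, 5))): false | (((base + total) * min(2, limit)) == (base + count)): false | result := 1 | iter idx=-2: | result := 1 | count := 1 | result 1 | g: total := -366 | count := 3 | ((((limit * count) + abs(2)) == (base + 2)) || ((-count) == min(6, 5))): false | (((base + total) * min(2, limit)) == (base + count)): false | result := 1 | iter idx=-2: | result := 1 | count := 1 | result 1 — matching result 1.
Across all 343 domain points the two functions coincide.
verdict: equivalent


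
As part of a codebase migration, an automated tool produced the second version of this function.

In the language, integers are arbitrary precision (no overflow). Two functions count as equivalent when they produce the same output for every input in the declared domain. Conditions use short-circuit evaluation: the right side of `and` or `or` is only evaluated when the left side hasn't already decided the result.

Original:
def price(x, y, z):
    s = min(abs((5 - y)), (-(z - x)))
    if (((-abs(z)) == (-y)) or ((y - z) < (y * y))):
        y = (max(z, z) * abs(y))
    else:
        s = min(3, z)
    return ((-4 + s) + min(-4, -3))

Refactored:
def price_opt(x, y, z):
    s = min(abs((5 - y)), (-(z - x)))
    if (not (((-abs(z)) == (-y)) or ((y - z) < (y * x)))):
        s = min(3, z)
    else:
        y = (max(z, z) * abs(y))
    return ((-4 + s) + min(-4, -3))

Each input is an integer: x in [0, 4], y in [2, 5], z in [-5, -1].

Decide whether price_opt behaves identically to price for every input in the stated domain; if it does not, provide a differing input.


Try x=0, y=2, z=-1.
price: s = 1; (((-abs(z)) == (-y)) or ((y - z) < (y * y))) -> true; y = -2; return -7
price_opt: s = 1; (not (((-abs(z)) == (-y)) or ((y - z) < (y * x)))) -> true; s = -1; return -9
-7 against -9: the behavior changed.
verdict: not equivalent; witness: x=0, y=2, z=-1


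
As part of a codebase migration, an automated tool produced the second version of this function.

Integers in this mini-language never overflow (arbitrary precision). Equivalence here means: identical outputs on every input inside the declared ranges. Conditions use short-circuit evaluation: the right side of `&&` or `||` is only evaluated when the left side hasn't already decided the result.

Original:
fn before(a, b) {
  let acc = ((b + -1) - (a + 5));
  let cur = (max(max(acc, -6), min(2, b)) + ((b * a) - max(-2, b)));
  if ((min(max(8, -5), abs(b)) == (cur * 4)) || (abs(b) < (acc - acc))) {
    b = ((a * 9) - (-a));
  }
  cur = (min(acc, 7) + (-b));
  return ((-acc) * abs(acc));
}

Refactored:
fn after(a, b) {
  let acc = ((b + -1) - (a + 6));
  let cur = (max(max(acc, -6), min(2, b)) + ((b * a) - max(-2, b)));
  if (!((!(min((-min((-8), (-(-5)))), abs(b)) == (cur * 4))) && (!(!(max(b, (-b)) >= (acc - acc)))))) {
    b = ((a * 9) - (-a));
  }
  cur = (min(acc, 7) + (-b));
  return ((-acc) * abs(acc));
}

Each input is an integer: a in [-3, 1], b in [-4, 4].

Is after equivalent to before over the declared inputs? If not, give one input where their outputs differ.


Run the pair on a=-3, b=-4.
before: acc := -7 | cur := 10 | ((min(max(8, -5), abs(b)) == (cur * 4)) || (abs(b) < (acc - acc))): false | cur := -3 | result 49
after: acc := -8 | cur := 10 | (!((!(min((-min((-8), (-(-5)))), abs(b)) == (cur * 4))) && (!(!(max(b, (-b)) >= (acc - acc)))))): false | cur := -4 | result 64
49 vs 64 — the two versions disagree here.
verdict: not equivalent; witness: a=-3, b=-4


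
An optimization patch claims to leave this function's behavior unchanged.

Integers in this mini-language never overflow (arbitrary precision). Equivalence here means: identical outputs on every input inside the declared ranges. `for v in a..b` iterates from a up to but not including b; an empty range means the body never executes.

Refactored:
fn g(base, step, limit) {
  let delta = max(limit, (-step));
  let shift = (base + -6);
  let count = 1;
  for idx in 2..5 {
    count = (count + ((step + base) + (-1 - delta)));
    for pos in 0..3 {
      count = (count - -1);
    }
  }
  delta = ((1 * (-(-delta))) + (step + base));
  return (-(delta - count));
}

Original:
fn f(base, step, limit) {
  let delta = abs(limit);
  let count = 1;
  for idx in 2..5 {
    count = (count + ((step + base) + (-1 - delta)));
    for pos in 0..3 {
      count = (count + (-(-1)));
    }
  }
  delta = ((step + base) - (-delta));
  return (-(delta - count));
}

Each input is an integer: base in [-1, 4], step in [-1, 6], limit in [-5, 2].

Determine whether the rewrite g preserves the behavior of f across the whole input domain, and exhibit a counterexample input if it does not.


Run the pair on base=-1, step=-1, limit=-5.
f: delta := 5 | count := 1 | iter idx=2: | count := -7 | iter pos=0: | count := -6 | iter pos=1: | count := -5 | iter pos=2: | count := -4 | iter idx=3: | count := -12 | iter pos=0: | count := -11 | iter pos=1: | count := -10 | iter pos=2: | count := -9 | iter idx=4: | count := -17 | iter pos=0: | count := -16 | iter pos=1: | count := -15 | iter pos=2: | count := -14 | delta := 3 | result -17
g: delta := 1 | shift := -7 | count := 1 | iter idx=2: | count := -3 | iter pos=0: | count := -2 | iter pos=1: | count := -1 | iter pos=2: | count := 0 | iter idx=3: | count := -4 | iter pos=0: | count := -3 | iter pos=1: | count := -2 | iter pos=2: | count := -1 | iter idx=4: | count := -5 | iter pos=0: | count := -4 | iter pos=1: | count := -3 | iter pos=2: | count := -2 | delta := -1 | result -1
-17 against -1: the behavior changed.
verdict: not equivalent; witness: base=-1, step=-1, limit=-5


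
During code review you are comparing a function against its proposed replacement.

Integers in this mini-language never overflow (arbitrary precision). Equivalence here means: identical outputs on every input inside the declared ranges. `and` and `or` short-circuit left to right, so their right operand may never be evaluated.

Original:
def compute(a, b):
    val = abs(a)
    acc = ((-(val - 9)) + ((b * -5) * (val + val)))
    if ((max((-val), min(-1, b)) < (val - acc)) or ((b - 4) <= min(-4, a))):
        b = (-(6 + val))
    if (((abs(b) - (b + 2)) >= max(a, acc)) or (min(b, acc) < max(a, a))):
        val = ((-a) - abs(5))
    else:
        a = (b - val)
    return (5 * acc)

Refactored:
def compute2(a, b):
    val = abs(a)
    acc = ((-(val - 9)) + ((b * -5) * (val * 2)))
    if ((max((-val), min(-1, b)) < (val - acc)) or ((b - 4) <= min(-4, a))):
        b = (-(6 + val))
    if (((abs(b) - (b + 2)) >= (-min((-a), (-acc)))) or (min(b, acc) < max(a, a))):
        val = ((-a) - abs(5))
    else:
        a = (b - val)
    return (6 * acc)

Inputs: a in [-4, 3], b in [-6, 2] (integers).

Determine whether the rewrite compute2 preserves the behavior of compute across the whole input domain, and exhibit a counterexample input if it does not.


On input a=-4, b=-6, compute returns 1225 while compute2 returns 1470.
verdict: not equivalent; witness: a=-4, b=-6


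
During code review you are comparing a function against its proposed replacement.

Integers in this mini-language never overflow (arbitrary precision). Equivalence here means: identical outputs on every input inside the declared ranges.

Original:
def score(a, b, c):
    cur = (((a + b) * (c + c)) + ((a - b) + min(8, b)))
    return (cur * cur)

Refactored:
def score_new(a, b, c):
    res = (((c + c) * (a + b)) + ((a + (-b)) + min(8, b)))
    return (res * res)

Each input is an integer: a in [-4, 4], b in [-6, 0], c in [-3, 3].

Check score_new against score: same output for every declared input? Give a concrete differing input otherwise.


The two are interchangeable: arithmetic usage differs, local variable names differ, and every declared input agrees.
Spot check at a=3, b=-3, c=1 — score: cur = 3; return 9. score_new: res = 3; return 9. Both give 9.
Checked all 441 inputs in the declared domain: the outputs agree on every one.
verdict: equivalent


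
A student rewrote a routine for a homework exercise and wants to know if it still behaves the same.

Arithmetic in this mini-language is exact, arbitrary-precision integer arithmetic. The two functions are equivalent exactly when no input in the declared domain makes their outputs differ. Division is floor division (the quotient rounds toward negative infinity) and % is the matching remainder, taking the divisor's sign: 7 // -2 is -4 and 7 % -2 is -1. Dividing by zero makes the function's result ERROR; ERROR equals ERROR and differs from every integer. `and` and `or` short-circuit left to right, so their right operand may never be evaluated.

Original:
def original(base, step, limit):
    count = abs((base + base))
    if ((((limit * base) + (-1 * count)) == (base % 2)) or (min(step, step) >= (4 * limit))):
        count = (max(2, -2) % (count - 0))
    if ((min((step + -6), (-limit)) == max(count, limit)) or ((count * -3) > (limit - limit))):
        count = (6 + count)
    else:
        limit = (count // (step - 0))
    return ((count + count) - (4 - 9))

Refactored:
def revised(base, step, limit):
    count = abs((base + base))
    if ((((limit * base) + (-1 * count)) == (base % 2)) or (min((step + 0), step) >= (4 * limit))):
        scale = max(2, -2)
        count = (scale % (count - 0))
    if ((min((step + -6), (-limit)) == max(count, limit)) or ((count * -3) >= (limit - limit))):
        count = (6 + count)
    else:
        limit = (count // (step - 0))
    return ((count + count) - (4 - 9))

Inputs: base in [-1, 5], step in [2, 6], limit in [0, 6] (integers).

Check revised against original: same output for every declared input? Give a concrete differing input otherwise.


The rewrite breaks on base=-1, step=2, limit=0, where the results are 5 and 17.
original: count = 2; ((((limit * base) + (-1 * count)) == (base % 2)) or (min(step, step) >= (4 * limit))) -> true; count = 0; ((min((step + -6), (-limit)) == max(count, limit)) or ((count * -3) > (limit - limit))) -> false; limit = 0; return 5
revised: count = 2; ((((limit * base) + (-1 * count)) == (base % 2)) or (min((step + 0), step) >= (4 * limit))) -> true; scale = 2; count = 0; ((min((step + -6), (-limit)) == max(count, limit)) or ((count * -3) >= (limit - limit))) -> true; count = 6; return 17
verdict: not equivalent; witness: base=-1, step=2, limit=0


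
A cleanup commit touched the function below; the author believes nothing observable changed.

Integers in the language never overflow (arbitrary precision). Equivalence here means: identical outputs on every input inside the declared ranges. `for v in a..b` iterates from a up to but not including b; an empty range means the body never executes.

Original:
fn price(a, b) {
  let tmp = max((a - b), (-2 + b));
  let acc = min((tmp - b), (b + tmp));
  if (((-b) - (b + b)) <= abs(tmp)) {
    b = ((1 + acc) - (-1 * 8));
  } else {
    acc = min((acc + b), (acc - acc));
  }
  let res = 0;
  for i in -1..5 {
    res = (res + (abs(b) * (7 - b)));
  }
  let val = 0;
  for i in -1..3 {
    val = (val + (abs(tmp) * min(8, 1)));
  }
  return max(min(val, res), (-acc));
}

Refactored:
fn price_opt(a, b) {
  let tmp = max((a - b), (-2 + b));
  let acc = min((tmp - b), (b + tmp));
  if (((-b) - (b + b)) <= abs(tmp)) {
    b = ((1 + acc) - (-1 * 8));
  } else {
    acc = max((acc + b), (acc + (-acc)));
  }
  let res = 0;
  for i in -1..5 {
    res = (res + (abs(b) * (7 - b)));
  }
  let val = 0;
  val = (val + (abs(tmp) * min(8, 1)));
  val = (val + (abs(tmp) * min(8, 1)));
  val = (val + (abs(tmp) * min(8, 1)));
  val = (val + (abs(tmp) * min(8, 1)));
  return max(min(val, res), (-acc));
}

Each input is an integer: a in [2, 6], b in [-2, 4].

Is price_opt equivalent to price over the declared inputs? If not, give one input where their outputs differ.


The suspicious-looking change has no observable effect anywhere in the declared ranges.
One worked example (a=2, b=-2) — price: tmp = 4; acc = 2; (((-b) - (b + b)) <= abs(tmp)) -> false; acc = 0; res = 0; [i=-1]; res = 18; [i=0]; res = 36; [i=1]; res = 54; [i=2]; res = 72; [i=3]; res = 90; [i=4]; res = 108; val = 0; [i=-1]; val = 4; [i=0]; val = 8; [i=1]; val = 12; [i=2]; val = 16; return 16; price_opt: tmp = 4; acc = 2; (((-b) - (b + b)) <= abs(tmp)) -> false; acc = 0; res = 0; [i=-1]; res = 18; [i=0]; res = 36; [i=1]; res = 54; [i=2]; res = 72; [i=3]; res = 90; [i=4]; res = 108; val = 0; val = 4; val = 8; val = 12; val = 16; return 16; agreement on 16.
An exhaustive pass over the 35 declared inputs shows identical outputs.
verdict: equivalent


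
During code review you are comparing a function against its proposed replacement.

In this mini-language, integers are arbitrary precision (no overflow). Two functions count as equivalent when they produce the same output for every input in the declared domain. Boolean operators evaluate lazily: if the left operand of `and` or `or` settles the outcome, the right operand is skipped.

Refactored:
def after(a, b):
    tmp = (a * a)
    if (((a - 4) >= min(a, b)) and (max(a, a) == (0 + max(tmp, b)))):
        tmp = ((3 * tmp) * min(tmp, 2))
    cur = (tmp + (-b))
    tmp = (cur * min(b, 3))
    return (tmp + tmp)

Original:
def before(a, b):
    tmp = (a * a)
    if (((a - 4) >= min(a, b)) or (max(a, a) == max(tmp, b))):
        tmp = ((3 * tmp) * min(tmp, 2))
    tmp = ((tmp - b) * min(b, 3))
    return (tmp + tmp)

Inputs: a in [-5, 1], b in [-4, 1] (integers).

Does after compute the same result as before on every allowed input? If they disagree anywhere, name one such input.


Not equivalent: a=1, b=-2 separates them (-20 vs -12).
before: tmp becomes 1; next (((a - 4) >= min(a, b)) or (max(a, a) == max(tmp, b))) evaluates to true; next tmp becomes 3; next tmp becomes -10; next final value -20
after: tmp becomes 1; next (((a - 4) >= min(a, b)) and (max(a, a) == (0 + max(tmp, b)))) evaluates to false; next cur becomes 3; next tmp becomes -6; next final value -12
verdict: not equivalent; witness: a=1, b=-2
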